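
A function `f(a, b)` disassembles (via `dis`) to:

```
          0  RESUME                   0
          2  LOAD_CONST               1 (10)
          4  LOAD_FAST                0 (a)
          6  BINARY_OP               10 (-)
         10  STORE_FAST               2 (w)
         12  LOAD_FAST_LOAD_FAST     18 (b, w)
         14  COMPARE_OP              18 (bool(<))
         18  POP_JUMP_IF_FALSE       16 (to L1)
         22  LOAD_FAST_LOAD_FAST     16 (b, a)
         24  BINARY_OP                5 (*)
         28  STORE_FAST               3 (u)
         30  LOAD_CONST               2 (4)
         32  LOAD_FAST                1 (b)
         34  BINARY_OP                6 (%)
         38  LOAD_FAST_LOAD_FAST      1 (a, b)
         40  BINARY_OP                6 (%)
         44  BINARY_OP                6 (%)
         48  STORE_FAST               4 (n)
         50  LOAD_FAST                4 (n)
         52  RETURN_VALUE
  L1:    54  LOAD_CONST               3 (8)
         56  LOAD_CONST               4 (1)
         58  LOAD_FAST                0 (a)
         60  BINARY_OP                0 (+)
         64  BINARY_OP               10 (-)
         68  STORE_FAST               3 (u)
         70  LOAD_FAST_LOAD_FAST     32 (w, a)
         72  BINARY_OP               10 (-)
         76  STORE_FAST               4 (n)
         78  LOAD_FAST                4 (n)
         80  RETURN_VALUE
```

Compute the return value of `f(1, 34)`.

LOAD_CONST → push 10. Stack: [10]
LOAD_FAST a → push 1. Stack: [10, 1]
BINARY_OP - → 10 - 1 = 9. Stack: [9]
STORE_FAST w → w=9. Stack: []
LOAD_FAST_LOAD_FAST b,w → push 34,9. Stack: [34, 9]
COMPARE_OP bool(<) → 34 vs 9 = False. Stack: [False]
POP_JUMP_IF_FALSE → pop False; jump. Stack: []
LOAD_CONST → push 8. Stack: [8]
LOAD_CONST → push 1. Stack: [8, 1]
LOAD_FAST a → push 1. Stack: [8, 1, 1]
BINARY_OP + → 1 + 1 = 2. Stack: [8, 2]
BINARY_OP - → 8 - 2 = 6. Stack: [6]
STORE_FAST u → u=6. Stack: []
LOAD_FAST_LOAD_FAST w,a → push 9,1. Stack: [9, 1]
BINARY_OP - → 9 - 1 = 8. Stack: [8]
STORE_FAST n → n=8. Stack: []
LOAD_FAST n → push 8. Stack: [8]
RETURN_VALUE → return 8.

8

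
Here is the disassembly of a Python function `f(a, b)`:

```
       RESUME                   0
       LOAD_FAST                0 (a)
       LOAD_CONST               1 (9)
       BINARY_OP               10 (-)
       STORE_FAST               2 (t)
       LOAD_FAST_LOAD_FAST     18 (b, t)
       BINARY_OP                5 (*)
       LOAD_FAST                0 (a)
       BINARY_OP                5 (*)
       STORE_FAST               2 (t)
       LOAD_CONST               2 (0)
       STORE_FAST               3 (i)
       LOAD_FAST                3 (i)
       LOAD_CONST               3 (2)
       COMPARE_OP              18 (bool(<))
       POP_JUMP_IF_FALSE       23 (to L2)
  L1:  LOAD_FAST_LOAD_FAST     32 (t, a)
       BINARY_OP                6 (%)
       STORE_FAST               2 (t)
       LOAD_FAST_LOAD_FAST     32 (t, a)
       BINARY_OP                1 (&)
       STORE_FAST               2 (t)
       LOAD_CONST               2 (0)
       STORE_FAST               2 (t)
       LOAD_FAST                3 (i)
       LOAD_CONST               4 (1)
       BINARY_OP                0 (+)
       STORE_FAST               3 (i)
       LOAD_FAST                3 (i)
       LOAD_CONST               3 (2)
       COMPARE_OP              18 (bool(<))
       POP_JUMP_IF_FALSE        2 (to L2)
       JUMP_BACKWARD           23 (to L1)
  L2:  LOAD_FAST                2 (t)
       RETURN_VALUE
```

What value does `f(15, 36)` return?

LOAD_FAST a → push 15. Stack: [15]
LOAD_CONST → push 9. Stack: [15, 9]
BINARY_OP - → 15 - 9 = 6. Stack: [6]
STORE_FAST t → t=6. Stack: []
LOAD_FAST_LOAD_FAST b,t → push 36,6. Stack: [36, 6]
BINARY_OP * → 36 * 6 = 216. Stack: [216]
LOAD_FAST a → push 15. Stack: [216, 15]
BINARY_OP * → 216 * 15 = 3240. Stack: [3240]
STORE_FAST t → t=3240. Stack: []
LOAD_CONST → push 0. Stack: [0]
STORE_FAST i → i=0. Stack: []
LOAD_FAST i → push 0. Stack: [0]
LOAD_CONST → push 2. Stack: [0, 2]
COMPARE_OP bool(<) → 0 vs 2 = True. Stack: [True]
POP_JUMP_IF_FALSE → pop True; no jump. Stack: []
LOAD_FAST_LOAD_FAST t,a → push 3240,15. Stack: [3240, 15]
BINARY_OP % → 3240 % 15 = 0. Stack: [0]
STORE_FAST t → t=0. Stack: []
LOAD_FAST_LOAD_FAST t,a → push 0,15. Stack: [0, 15]
BINARY_OP & → 0 & 15 = 0. Stack: [0]
STORE_FAST t → t=0. Stack: []
LOAD_CONST → push 0. Stack: [0]
STORE_FAST t → t=0. Stack: []
LOAD_FAST i → push 0. Stack: [0]
LOAD_CONST → push 1. Stack: [0, 1]
BINARY_OP + → 0 + 1 = 1. Stack: [1]
STORE_FAST i → i=1. Stack: []
LOAD_FAST i → push 1. Stack: [1]
LOAD_CONST → push 2. Stack: [1, 2]
COMPARE_OP bool(<) → 1 vs 2 = True. Stack: [True]
POP_JUMP_IF_FALSE → pop True; no jump. Stack: []
LOAD_FAST_LOAD_FAST t,a → push 0,15. Stack: [0, 15]
BINARY_OP % → 0 % 15 = 0. Stack: [0]
STORE_FAST t → t=0. Stack: []
LOAD_FAST_LOAD_FAST t,a → push 0,15. Stack: [0, 15]
BINARY_OP & → 0 & 15 = 0. Stack: [0]
STORE_FAST t → t=0. Stack: []
LOAD_CONST → push 0. Stack: [0]
STORE_FAST t → t=0. Stack: []
LOAD_FAST i → push 1. Stack: [1]
LOAD_CONST → push 1. Stack: [1, 1]
BINARY_OP + → 1 + 1 = 2. Stack: [2]
STORE_FAST i → i=2. Stack: []
LOAD_FAST i → push 2. Stack: [2]
LOAD_CONST → push 2. Stack: [2, 2]
COMPARE_OP bool(<) → 2 vs 2 = False. Stack: [False]
POP_JUMP_IF_FALSE → pop False; jump. Stack: []
LOAD_FAST t → push 0. Stack: [0]
RETURN_VALUE → return 0.

0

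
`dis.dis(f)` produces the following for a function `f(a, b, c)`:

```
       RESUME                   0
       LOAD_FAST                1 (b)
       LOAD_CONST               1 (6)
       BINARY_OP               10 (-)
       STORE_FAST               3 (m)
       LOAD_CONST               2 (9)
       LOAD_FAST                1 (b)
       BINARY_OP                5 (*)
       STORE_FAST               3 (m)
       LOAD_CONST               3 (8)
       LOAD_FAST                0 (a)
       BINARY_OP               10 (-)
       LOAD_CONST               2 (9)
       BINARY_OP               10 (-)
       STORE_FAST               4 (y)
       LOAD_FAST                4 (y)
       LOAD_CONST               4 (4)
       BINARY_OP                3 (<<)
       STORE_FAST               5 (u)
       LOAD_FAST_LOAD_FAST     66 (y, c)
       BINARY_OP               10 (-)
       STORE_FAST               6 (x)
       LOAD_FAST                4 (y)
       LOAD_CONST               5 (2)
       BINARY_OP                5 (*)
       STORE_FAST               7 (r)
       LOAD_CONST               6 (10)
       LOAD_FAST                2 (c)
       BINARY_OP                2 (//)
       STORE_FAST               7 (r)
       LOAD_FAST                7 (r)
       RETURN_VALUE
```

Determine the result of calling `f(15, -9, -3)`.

-4

LOAD_FAST b → push -9. Stack: [-9]
LOAD_CONST → push 6. Stack: [-9, 6]
BINARY_OP - → -9 - 6 = -15. Stack: [-15]
STORE_FAST m → m=-15. Stack: []
LOAD_CONST → push 9. Stack: [9]
LOAD_FAST b → push -9. Stack: [9, -9]
BINARY_OP * → 9 * -9 = -81. Stack: [-81]
STORE_FAST m → m=-81. Stack: []
LOAD_CONST → push 8. Stack: [8]
LOAD_FAST a → push 15. Stack: [8, 15]
BINARY_OP - → 8 - 15 = -7. Stack: [-7]
LOAD_CONST → push 9. Stack: [-7, 9]
BINARY_OP - → -7 - 9 = -16. Stack: [-16]
STORE_FAST y → y=-16. Stack: []
LOAD_FAST y → push -16. Stack: [-16]
LOAD_CONST → push 4. Stack: [-16, 4]
BINARY_OP << → -16 << 4 = -256. Stack: [-256]
STORE_FAST u → u=-256. Stack: []
LOAD_FAST_LOAD_FAST y,c → push -16,-3. Stack: [-16, -3]
BINARY_OP - → -16 - -3 = -13. Stack: [-13]
STORE_FAST x → x=-13. Stack: []
LOAD_FAST y → push -16. Stack: [-16]
LOAD_CONST → push 2. Stack: [-16, 2]
BINARY_OP * → -16 * 2 = -32. Stack: [-32]
STORE_FAST r → r=-32. Stack: []
LOAD_CONST → push 10. Stack: [10]
LOAD_FAST c → push -3. Stack: [10, -3]
BINARY_OP // → 10 // -3 = -4. Stack: [-4]
STORE_FAST r → r=-4. Stack: []
LOAD_FAST r → push -4. Stack: [-4]
RETURN_VALUE → return -4.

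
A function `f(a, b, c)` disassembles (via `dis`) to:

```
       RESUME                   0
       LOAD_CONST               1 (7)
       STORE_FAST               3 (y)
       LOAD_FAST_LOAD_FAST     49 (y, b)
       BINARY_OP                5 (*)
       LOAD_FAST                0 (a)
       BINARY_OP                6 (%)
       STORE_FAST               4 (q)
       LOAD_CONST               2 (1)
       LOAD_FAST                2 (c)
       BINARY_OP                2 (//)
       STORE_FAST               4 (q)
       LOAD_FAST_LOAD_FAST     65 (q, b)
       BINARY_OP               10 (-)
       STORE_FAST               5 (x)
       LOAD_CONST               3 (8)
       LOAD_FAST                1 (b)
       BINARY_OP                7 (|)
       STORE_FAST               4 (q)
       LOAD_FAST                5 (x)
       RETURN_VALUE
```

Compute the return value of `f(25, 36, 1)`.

-35

LOAD_CONST → push 7. Stack: [7]
STORE_FAST y → y=7. Stack: []
LOAD_FAST_LOAD_FAST y,b → push 7,36. Stack: [7, 36]
BINARY_OP * → 7 * 36 = 252. Stack: [252]
LOAD_FAST a → push 25. Stack: [252, 25]
BINARY_OP % → 252 % 25 = 2. Stack: [2]
STORE_FAST q → q=2. Stack: []
LOAD_CONST → push 1. Stack: [1]
LOAD_FAST c → push 1. Stack: [1, 1]
BINARY_OP // → 1 // 1 = 1. Stack: [1]
STORE_FAST q → q=1. Stack: []
LOAD_FAST_LOAD_FAST q,b → push 1,36. Stack: [1, 36]
BINARY_OP - → 1 - 36 = -35. Stack: [-35]
STORE_FAST x → x=-35. Stack: []
LOAD_CONST → push 8. Stack: [8]
LOAD_FAST b → push 36. Stack: [8, 36]
BINARY_OP | → 8 | 36 = 44. Stack: [44]
STORE_FAST q → q=44. Stack: []
LOAD_FAST x → push -35. Stack: [-35]
RETURN_VALUE → return -35.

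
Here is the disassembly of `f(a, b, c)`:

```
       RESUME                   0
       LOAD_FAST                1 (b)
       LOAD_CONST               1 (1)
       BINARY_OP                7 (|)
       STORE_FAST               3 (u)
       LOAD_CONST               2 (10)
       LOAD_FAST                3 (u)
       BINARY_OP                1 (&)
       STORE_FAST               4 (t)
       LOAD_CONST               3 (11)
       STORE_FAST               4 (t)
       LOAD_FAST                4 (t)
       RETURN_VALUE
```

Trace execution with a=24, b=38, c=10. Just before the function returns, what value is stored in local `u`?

LOAD_FAST b → push 38. Stack: [38]
LOAD_CONST → push 1. Stack: [38, 1]
BINARY_OP | → 38 | 1 = 39. Stack: [39]
STORE_FAST u → u=39. Stack: []
LOAD_CONST → push 10. Stack: [10]
LOAD_FAST u → push 39. Stack: [10, 39]
BINARY_OP & → 10 & 39 = 2. Stack: [2]
STORE_FAST t → t=2. Stack: []
LOAD_CONST → push 11. Stack: [11]
STORE_FAST t → t=11. Stack: []
LOAD_FAST t → push 11. Stack: [11]
RETURN_VALUE → return 11.

39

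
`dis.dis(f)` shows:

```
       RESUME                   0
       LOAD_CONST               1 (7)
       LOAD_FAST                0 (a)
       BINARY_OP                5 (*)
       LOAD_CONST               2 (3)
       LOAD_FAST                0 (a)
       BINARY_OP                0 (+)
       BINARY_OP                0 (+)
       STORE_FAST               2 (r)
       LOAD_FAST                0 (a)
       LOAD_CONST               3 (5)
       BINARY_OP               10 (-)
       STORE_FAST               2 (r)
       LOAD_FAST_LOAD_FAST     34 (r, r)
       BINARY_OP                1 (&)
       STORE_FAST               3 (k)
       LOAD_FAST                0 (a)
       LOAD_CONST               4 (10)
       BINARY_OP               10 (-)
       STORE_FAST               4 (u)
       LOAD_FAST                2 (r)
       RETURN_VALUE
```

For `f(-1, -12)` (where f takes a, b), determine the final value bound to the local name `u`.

-11

LOAD_CONST → push 7. Stack: [7]
LOAD_FAST a → push -1. Stack: [7, -1]
BINARY_OP * → 7 * -1 = -7. Stack: [-7]
LOAD_CONST → push 3. Stack: [-7, 3]
LOAD_FAST a → push -1. Stack: [-7, 3, -1]
BINARY_OP + → 3 + -1 = 2. Stack: [-7, 2]
BINARY_OP + → -7 + 2 = -5. Stack: [-5]
STORE_FAST r → r=-5. Stack: []
LOAD_FAST a → push -1. Stack: [-1]
LOAD_CONST → push 5. Stack: [-1, 5]
BINARY_OP - → -1 - 5 = -6. Stack: [-6]
STORE_FAST r → r=-6. Stack: []
LOAD_FAST_LOAD_FAST r,r → push -6,-6. Stack: [-6, -6]
BINARY_OP & → -6 & -6 = -6. Stack: [-6]
STORE_FAST k → k=-6. Stack: []
LOAD_FAST a → push -1. Stack: [-1]
LOAD_CONST → push 10. Stack: [-1, 10]
BINARY_OP - → -1 - 10 = -11. Stack: [-11]
STORE_FAST u → u=-11. Stack: []
LOAD_FAST r → push -6. Stack: [-6]
RETURN_VALUE → return -6.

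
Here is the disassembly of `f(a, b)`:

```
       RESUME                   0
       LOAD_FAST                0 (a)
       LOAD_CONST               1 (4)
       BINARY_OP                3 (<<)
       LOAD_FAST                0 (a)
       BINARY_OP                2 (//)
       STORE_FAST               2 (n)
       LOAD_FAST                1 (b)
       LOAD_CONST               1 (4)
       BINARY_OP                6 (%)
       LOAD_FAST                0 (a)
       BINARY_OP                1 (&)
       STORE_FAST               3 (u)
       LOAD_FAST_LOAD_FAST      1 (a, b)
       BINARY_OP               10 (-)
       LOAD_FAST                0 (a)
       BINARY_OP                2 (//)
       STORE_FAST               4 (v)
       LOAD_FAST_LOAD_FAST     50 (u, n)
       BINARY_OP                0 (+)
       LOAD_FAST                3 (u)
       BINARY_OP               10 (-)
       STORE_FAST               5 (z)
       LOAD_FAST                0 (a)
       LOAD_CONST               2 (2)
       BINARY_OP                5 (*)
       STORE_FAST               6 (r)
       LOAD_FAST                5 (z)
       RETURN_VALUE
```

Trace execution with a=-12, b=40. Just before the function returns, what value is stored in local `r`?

-24

LOAD_FAST a → push -12. Stack: [-12]
LOAD_CONST → push 4. Stack: [-12, 4]
BINARY_OP << → -12 << 4 = -192. Stack: [-192]
LOAD_FAST a → push -12. Stack: [-192, -12]
BINARY_OP // → -192 // -12 = 16. Stack: [16]
STORE_FAST n → n=16. Stack: []
LOAD_FAST b → push 40. Stack: [40]
LOAD_CONST → push 4. Stack: [40, 4]
BINARY_OP % → 40 % 4 = 0. Stack: [0]
LOAD_FAST a → push -12. Stack: [0, -12]
BINARY_OP & → 0 & -12 = 0. Stack: [0]
STORE_FAST u → u=0. Stack: []
LOAD_FAST_LOAD_FAST a,b → push -12,40. Stack: [-12, 40]
BINARY_OP - → -12 - 40 = -52. Stack: [-52]
LOAD_FAST a → push -12. Stack: [-52, -12]
BINARY_OP // → -52 // -12 = 4. Stack: [4]
STORE_FAST v → v=4. Stack: []
LOAD_FAST_LOAD_FAST u,n → push 0,16. Stack: [0, 16]
BINARY_OP + → 0 + 16 = 16. Stack: [16]
LOAD_FAST u → push 0. Stack: [16, 0]
BINARY_OP - → 16 - 0 = 16. Stack: [16]
STORE_FAST z → z=16. Stack: []
LOAD_FAST a → push -12. Stack: [-12]
LOAD_CONST → push 2. Stack: [-12, 2]
BINARY_OP * → -12 * 2 = -24. Stack: [-24]
STORE_FAST r → r=-24. Stack: []
LOAD_FAST z → push 16. Stack: [16]
RETURN_VALUE → return 16.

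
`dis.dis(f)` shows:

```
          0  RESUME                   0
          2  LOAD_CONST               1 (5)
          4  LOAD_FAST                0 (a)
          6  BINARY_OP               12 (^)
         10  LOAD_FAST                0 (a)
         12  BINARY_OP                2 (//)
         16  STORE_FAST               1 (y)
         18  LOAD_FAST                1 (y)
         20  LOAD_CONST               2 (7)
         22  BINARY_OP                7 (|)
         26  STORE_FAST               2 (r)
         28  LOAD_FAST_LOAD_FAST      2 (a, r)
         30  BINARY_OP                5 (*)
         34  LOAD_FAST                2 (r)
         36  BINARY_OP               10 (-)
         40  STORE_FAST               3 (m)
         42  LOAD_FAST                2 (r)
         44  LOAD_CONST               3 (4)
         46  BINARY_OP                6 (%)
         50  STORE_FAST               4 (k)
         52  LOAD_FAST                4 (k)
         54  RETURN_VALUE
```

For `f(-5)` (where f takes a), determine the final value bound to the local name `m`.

-42

LOAD_CONST → push 5. Stack: [5]
LOAD_FAST a → push -5. Stack: [5, -5]
BINARY_OP ^ → 5 ^ -5 = -2. Stack: [-2]
LOAD_FAST a → push -5. Stack: [-2, -5]
BINARY_OP // → -2 // -5 = 0. Stack: [0]
STORE_FAST y → y=0. Stack: []
LOAD_FAST y → push 0. Stack: [0]
LOAD_CONST → push 7. Stack: [0, 7]
BINARY_OP | → 0 | 7 = 7. Stack: [7]
STORE_FAST r → r=7. Stack: []
LOAD_FAST_LOAD_FAST a,r → push -5,7. Stack: [-5, 7]
BINARY_OP * → -5 * 7 = -35. Stack: [-35]
LOAD_FAST r → push 7. Stack: [-35, 7]
BINARY_OP - → -35 - 7 = -42. Stack: [-42]
STORE_FAST m → m=-42. Stack: []
LOAD_FAST r → push 7. Stack: [7]
LOAD_CONST → push 4. Stack: [7, 4]
BINARY_OP % → 7 % 4 = 3. Stack: [3]
STORE_FAST k → k=3. Stack: []
LOAD_FAST k → push 3. Stack: [3]
RETURN_VALUE → return 3.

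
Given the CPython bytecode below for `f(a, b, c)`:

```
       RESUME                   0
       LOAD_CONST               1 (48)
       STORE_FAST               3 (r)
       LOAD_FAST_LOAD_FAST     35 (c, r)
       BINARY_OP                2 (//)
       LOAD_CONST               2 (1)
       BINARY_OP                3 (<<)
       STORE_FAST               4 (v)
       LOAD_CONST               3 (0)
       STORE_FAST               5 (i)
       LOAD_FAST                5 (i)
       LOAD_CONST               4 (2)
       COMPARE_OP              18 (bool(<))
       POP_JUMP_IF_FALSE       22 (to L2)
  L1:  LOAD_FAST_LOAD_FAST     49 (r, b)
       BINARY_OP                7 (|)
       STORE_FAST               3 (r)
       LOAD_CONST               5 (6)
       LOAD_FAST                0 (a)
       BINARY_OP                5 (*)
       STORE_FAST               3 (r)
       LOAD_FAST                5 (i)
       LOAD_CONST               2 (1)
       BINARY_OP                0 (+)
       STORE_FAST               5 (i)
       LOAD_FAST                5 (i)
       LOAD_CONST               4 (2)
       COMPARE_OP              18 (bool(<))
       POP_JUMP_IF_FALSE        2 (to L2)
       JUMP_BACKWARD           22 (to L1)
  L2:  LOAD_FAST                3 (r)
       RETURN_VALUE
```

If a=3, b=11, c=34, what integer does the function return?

LOAD_CONST → push 48. Stack: [48]
STORE_FAST r → r=48. Stack: []
LOAD_FAST_LOAD_FAST c,r → push 34,48. Stack: [34, 48]
BINARY_OP // → 34 // 48 = 0. Stack: [0]
LOAD_CONST → push 1. Stack: [0, 1]
BINARY_OP << → 0 << 1 = 0. Stack: [0]
STORE_FAST v → v=0. Stack: []
LOAD_CONST → push 0. Stack: [0]
STORE_FAST i → i=0. Stack: []
LOAD_FAST i → push 0. Stack: [0]
LOAD_CONST → push 2. Stack: [0, 2]
COMPARE_OP bool(<) → 0 vs 2 = True. Stack: [True]
POP_JUMP_IF_FALSE → pop True; no jump. Stack: []
LOAD_FAST_LOAD_FAST r,b → push 48,11. Stack: [48, 11]
BINARY_OP | → 48 | 11 = 59. Stack: [59]
STORE_FAST r → r=59. Stack: []
LOAD_CONST → push 6. Stack: [6]
LOAD_FAST a → push 3. Stack: [6, 3]
BINARY_OP * → 6 * 3 = 18. Stack: [18]
STORE_FAST r → r=18. Stack: []
LOAD_FAST i → push 0. Stack: [0]
LOAD_CONST → push 1. Stack: [0, 1]
BINARY_OP + → 0 + 1 = 1. Stack: [1]
STORE_FAST i → i=1. Stack: []
LOAD_FAST i → push 1. Stack: [1]
LOAD_CONST → push 2. Stack: [1, 2]
COMPARE_OP bool(<) → 1 vs 2 = True. Stack: [True]
POP_JUMP_IF_FALSE → pop True; no jump. Stack: []
LOAD_FAST_LOAD_FAST r,b → push 18,11. Stack: [18, 11]
BINARY_OP | → 18 | 11 = 27. Stack: [27]
STORE_FAST r → r=27. Stack: []
LOAD_CONST → push 6. Stack: [6]
LOAD_FAST a → push 3. Stack: [6, 3]
BINARY_OP * → 6 * 3 = 18. Stack: [18]
STORE_FAST r → r=18. Stack: []
LOAD_FAST i → push 1. Stack: [1]
LOAD_CONST → push 1. Stack: [1, 1]
BINARY_OP + → 1 + 1 = 2. Stack: [2]
STORE_FAST i → i=2. Stack: []
LOAD_FAST i → push 2. Stack: [2]
LOAD_CONST → push 2. Stack: [2, 2]
COMPARE_OP bool(<) → 2 vs 2 = False. Stack: [False]
POP_JUMP_IF_FALSE → pop False; jump. Stack: []
LOAD_FAST r → push 18. Stack: [18]
RETURN_VALUE → return 18.

18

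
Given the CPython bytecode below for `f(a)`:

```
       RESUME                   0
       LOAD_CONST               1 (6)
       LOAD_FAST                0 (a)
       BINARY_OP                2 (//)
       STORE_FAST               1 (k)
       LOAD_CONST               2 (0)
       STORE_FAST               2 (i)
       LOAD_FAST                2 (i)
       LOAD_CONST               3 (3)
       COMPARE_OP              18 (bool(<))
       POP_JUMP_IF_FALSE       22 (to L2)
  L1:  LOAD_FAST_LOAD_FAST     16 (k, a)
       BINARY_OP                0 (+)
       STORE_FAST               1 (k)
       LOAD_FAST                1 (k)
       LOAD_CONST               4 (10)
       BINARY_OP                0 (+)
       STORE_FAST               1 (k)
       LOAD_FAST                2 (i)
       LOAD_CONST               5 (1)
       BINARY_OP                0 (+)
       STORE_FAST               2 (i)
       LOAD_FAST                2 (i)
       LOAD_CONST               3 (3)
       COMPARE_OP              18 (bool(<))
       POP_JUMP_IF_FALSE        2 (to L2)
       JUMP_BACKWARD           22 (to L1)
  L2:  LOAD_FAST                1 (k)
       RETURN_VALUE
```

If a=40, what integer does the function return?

LOAD_CONST → push 6. Stack: [6]
LOAD_FAST a → push 40. Stack: [6, 40]
BINARY_OP // → 6 // 40 = 0. Stack: [0]
STORE_FAST k → k=0. Stack: []
LOAD_CONST → push 0. Stack: [0]
STORE_FAST i → i=0. Stack: []
LOAD_FAST i → push 0. Stack: [0]
LOAD_CONST → push 3. Stack: [0, 3]
COMPARE_OP bool(<) → 0 vs 3 = True. Stack: [True]
POP_JUMP_IF_FALSE → pop True; no jump. Stack: []
LOAD_FAST_LOAD_FAST k,a → push 0,40. Stack: [0, 40]
BINARY_OP + → 0 + 40 = 40. Stack: [40]
STORE_FAST k → k=40. Stack: []
LOAD_FAST k → push 40. Stack: [40]
LOAD_CONST → push 10. Stack: [40, 10]
BINARY_OP + → 40 + 10 = 50. Stack: [50]
STORE_FAST k → k=50. Stack: []
LOAD_FAST i → push 0. Stack: [0]
LOAD_CONST → push 1. Stack: [0, 1]
BINARY_OP + → 0 + 1 = 1. Stack: [1]
STORE_FAST i → i=1. Stack: []
LOAD_FAST i → push 1. Stack: [1]
LOAD_CONST → push 3. Stack: [1, 3]
COMPARE_OP bool(<) → 1 vs 3 = True. Stack: [True]
POP_JUMP_IF_FALSE → pop True; no jump. Stack: []
LOAD_FAST_LOAD_FAST k,a → push 50,40. Stack: [50, 40]
BINARY_OP + → 50 + 40 = 90. Stack: [90]
STORE_FAST k → k=90. Stack: []
LOAD_FAST k → push 90. Stack: [90]
LOAD_CONST → push 10. Stack: [90, 10]
BINARY_OP + → 90 + 10 = 100. Stack: [100]
STORE_FAST k → k=100. Stack: []
LOAD_FAST i → push 1. Stack: [1]
LOAD_CONST → push 1. Stack: [1, 1]
BINARY_OP + → 1 + 1 = 2. Stack: [2]
STORE_FAST i → i=2. Stack: []
LOAD_FAST i → push 2. Stack: [2]
LOAD_CONST → push 3. Stack: [2, 3]
COMPARE_OP bool(<) → 2 vs 3 = True. Stack: [True]
POP_JUMP_IF_FALSE → pop True; no jump. Stack: []
LOAD_FAST_LOAD_FAST k,a → push 100,40. Stack: [100, 40]
BINARY_OP + → 100 + 40 = 140. Stack: [140]
STORE_FAST k → k=140. Stack: []
LOAD_FAST k → push 140. Stack: [140]
LOAD_CONST → push 10. Stack: [140, 10]
BINARY_OP + → 140 + 10 = 150. Stack: [150]
STORE_FAST k → k=150. Stack: []
LOAD_FAST i → push 2. Stack: [2]
LOAD_CONST → push 1. Stack: [2, 1]
BINARY_OP + → 2 + 1 = 3. Stack: [3]
STORE_FAST i → i=3. Stack: []
LOAD_FAST i → push 3. Stack: [3]
LOAD_CONST → push 3. Stack: [3, 3]
COMPARE_OP bool(<) → 3 vs 3 = False. Stack: [False]
POP_JUMP_IF_FALSE → pop False; jump. Stack: []
LOAD_FAST k → push 150. Stack: [150]
RETURN_VALUE → return 150.

150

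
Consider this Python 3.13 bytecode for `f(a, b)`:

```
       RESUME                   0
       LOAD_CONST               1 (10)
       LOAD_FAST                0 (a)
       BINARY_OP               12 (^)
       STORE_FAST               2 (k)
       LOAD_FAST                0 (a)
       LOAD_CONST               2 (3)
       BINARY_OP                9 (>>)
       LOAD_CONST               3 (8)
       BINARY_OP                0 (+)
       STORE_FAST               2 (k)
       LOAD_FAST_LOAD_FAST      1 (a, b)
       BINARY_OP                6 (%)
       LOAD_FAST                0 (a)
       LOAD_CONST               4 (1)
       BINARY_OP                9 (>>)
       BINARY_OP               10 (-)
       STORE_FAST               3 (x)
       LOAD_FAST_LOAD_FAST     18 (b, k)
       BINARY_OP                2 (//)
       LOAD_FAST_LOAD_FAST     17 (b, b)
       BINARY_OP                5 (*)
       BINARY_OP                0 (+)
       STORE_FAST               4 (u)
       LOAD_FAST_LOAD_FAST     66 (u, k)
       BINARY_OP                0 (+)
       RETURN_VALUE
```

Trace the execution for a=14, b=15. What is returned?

235

LOAD_CONST → push 10. Stack: [10]
LOAD_FAST a → push 14. Stack: [10, 14]
BINARY_OP ^ → 10 ^ 14 = 4. Stack: [4]
STORE_FAST k → k=4. Stack: []
LOAD_FAST a → push 14. Stack: [14]
LOAD_CONST → push 3. Stack: [14, 3]
BINARY_OP >> → 14 >> 3 = 1. Stack: [1]
LOAD_CONST → push 8. Stack: [1, 8]
BINARY_OP + → 1 + 8 = 9. Stack: [9]
STORE_FAST k → k=9. Stack: []
LOAD_FAST_LOAD_FAST a,b → push 14,15. Stack: [14, 15]
BINARY_OP % → 14 % 15 = 14. Stack: [14]
LOAD_FAST a → push 14. Stack: [14, 14]
LOAD_CONST → push 1. Stack: [14, 14, 1]
BINARY_OP >> → 14 >> 1 = 7. Stack: [14, 7]
BINARY_OP - → 14 - 7 = 7. Stack: [7]
STORE_FAST x → x=7. Stack: []
LOAD_FAST_LOAD_FAST b,k → push 15,9. Stack: [15, 9]
BINARY_OP // → 15 // 9 = 1. Stack: [1]
LOAD_FAST_LOAD_FAST b,b → push 15,15. Stack: [1, 15, 15]
BINARY_OP * → 15 * 15 = 225. Stack: [1, 225]
BINARY_OP + → 1 + 225 = 226. Stack: [226]
STORE_FAST u → u=226. Stack: []
LOAD_FAST_LOAD_FAST u,k → push 226,9. Stack: [226, 9]
BINARY_OP + → 226 + 9 = 235. Stack: [235]
RETURN_VALUE → return 235.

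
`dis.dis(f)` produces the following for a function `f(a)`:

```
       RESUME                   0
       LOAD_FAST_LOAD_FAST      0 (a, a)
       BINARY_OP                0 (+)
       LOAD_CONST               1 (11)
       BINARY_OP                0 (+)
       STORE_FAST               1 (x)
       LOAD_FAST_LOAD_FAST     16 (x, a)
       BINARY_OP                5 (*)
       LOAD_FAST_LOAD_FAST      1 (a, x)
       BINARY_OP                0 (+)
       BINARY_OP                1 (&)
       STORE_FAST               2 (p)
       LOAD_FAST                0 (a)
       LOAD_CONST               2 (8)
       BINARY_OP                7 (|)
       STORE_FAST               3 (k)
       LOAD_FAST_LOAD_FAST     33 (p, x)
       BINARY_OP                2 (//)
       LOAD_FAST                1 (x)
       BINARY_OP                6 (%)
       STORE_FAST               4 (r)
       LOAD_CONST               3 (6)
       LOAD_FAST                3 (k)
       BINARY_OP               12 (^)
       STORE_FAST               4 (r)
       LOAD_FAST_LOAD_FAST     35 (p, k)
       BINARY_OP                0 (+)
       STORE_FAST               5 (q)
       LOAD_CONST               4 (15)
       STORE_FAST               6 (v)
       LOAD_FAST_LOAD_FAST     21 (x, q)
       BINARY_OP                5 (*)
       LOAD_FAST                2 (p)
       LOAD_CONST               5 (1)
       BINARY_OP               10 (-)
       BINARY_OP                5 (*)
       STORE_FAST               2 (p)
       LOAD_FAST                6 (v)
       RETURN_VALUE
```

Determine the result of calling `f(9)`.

LOAD_FAST_LOAD_FAST a,a → push 9,9. Stack: [9, 9]
BINARY_OP + → 9 + 9 = 18. Stack: [18]
LOAD_CONST → push 11. Stack: [18, 11]
BINARY_OP + → 18 + 11 = 29. Stack: [29]
STORE_FAST x → x=29. Stack: []
LOAD_FAST_LOAD_FAST x,a → push 29,9. Stack: [29, 9]
BINARY_OP * → 29 * 9 = 261. Stack: [261]
LOAD_FAST_LOAD_FAST a,x → push 9,29. Stack: [261, 9, 29]
BINARY_OP + → 9 + 29 = 38. Stack: [261, 38]
BINARY_OP & → 261 & 38 = 4. Stack: [4]
STORE_FAST p → p=4. Stack: []
LOAD_FAST a → push 9. Stack: [9]
LOAD_CONST → push 8. Stack: [9, 8]
BINARY_OP | → 9 | 8 = 9. Stack: [9]
STORE_FAST k → k=9. Stack: []
LOAD_FAST_LOAD_FAST p,x → push 4,29. Stack: [4, 29]
BINARY_OP // → 4 // 29 = 0. Stack: [0]
LOAD_FAST x → push 29. Stack: [0, 29]
BINARY_OP % → 0 % 29 = 0. Stack: [0]
STORE_FAST r → r=0. Stack: []
LOAD_CONST → push 6. Stack: [6]
LOAD_FAST k → push 9. Stack: [6, 9]
BINARY_OP ^ → 6 ^ 9 = 15. Stack: [15]
STORE_FAST r → r=15. Stack: []
LOAD_FAST_LOAD_FAST p,k → push 4,9. Stack: [4, 9]
BINARY_OP + → 4 + 9 = 13. Stack: [13]
STORE_FAST q → q=13. Stack: []
LOAD_CONST → push 15. Stack: [15]
STORE_FAST v → v=15. Stack: []
LOAD_FAST_LOAD_FAST x,q → push 29,13. Stack: [29, 13]
BINARY_OP * → 29 * 13 = 377. Stack: [377]
LOAD_FAST p → push 4. Stack: [377, 4]
LOAD_CONST → push 1. Stack: [377, 4, 1]
BINARY_OP - → 4 - 1 = 3. Stack: [377, 3]
BINARY_OP * → 377 * 3 = 1131. Stack: [1131]
STORE_FAST p → p=1131. Stack: []
LOAD_FAST v → push 15. Stack: [15]
RETURN_VALUE → return 15.

15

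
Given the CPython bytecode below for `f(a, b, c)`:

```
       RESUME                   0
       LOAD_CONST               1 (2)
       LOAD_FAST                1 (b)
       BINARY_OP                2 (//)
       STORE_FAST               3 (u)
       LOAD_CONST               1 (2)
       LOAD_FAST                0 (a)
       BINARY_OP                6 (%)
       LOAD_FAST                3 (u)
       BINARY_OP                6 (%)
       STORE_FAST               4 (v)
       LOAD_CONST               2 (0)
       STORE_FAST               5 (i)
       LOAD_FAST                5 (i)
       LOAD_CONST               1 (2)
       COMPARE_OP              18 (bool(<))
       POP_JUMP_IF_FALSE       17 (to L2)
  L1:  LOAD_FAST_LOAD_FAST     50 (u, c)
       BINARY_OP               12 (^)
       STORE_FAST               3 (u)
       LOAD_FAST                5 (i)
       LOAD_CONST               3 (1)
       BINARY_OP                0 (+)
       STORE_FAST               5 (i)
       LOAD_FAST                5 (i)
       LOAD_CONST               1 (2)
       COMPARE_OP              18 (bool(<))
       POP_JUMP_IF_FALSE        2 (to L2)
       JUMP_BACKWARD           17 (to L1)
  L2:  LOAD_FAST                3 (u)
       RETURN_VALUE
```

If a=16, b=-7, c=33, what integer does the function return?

-1

LOAD_CONST → push 2. Stack: [2]
LOAD_FAST b → push -7. Stack: [2, -7]
BINARY_OP // → 2 // -7 = -1. Stack: [-1]
STORE_FAST u → u=-1. Stack: []
LOAD_CONST → push 2. Stack: [2]
LOAD_FAST a → push 16. Stack: [2, 16]
BINARY_OP % → 2 % 16 = 2. Stack: [2]
LOAD_FAST u → push -1. Stack: [2, -1]
BINARY_OP % → 2 % -1 = 0. Stack: [0]
STORE_FAST v → v=0. Stack: []
LOAD_CONST → push 0. Stack: [0]
STORE_FAST i → i=0. Stack: []
LOAD_FAST i → push 0. Stack: [0]
LOAD_CONST → push 2. Stack: [0, 2]
COMPARE_OP bool(<) → 0 vs 2 = True. Stack: [True]
POP_JUMP_IF_FALSE → pop True; no jump. Stack: []
LOAD_FAST_LOAD_FAST u,c → push -1,33. Stack: [-1, 33]
BINARY_OP ^ → -1 ^ 33 = -34. Stack: [-34]
STORE_FAST u → u=-34. Stack: []
LOAD_FAST i → push 0. Stack: [0]
LOAD_CONST → push 1. Stack: [0, 1]
BINARY_OP + → 0 + 1 = 1. Stack: [1]
STORE_FAST i → i=1. Stack: []
LOAD_FAST i → push 1. Stack: [1]
LOAD_CONST → push 2. Stack: [1, 2]
COMPARE_OP bool(<) → 1 vs 2 = True. Stack: [True]
POP_JUMP_IF_FALSE → pop True; no jump. Stack: []
LOAD_FAST_LOAD_FAST u,c → push -34,33. Stack: [-34, 33]
BINARY_OP ^ → -34 ^ 33 = -1. Stack: [-1]
STORE_FAST u → u=-1. Stack: []
LOAD_FAST i → push 1. Stack: [1]
LOAD_CONST → push 1. Stack: [1, 1]
BINARY_OP + → 1 + 1 = 2. Stack: [2]
STORE_FAST i → i=2. Stack: []
LOAD_FAST i → push 2. Stack: [2]
LOAD_CONST → push 2. Stack: [2, 2]
COMPARE_OP bool(<) → 2 vs 2 = False. Stack: [False]
POP_JUMP_IF_FALSE → pop False; jump. Stack: []
LOAD_FAST u → push -1. Stack: [-1]
RETURN_VALUE → return -1.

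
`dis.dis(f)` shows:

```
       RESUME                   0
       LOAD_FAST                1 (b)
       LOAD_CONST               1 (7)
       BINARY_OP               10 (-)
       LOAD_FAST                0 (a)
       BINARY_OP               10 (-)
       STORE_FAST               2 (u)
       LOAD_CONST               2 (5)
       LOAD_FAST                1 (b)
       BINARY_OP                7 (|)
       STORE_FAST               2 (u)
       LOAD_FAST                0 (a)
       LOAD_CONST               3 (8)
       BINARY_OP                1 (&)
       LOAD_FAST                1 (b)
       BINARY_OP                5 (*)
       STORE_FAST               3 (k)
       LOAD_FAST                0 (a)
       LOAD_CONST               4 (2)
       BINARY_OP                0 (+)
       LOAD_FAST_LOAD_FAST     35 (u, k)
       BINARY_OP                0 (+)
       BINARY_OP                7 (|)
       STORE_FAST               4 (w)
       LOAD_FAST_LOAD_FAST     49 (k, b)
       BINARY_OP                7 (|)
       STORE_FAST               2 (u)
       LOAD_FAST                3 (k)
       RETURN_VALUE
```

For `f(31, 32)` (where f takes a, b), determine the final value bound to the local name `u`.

LOAD_FAST b → push 32. Stack: [32]
LOAD_CONST → push 7. Stack: [32, 7]
BINARY_OP - → 32 - 7 = 25. Stack: [25]
LOAD_FAST a → push 31. Stack: [25, 31]
BINARY_OP - → 25 - 31 = -6. Stack: [-6]
STORE_FAST u → u=-6. Stack: []
LOAD_CONST → push 5. Stack: [5]
LOAD_FAST b → push 32. Stack: [5, 32]
BINARY_OP | → 5 | 32 = 37. Stack: [37]
STORE_FAST u → u=37. Stack: []
LOAD_FAST a → push 31. Stack: [31]
LOAD_CONST → push 8. Stack: [31, 8]
BINARY_OP & → 31 & 8 = 8. Stack: [8]
LOAD_FAST b → push 32. Stack: [8, 32]
BINARY_OP * → 8 * 32 = 256. Stack: [256]
STORE_FAST k → k=256. Stack: []
LOAD_FAST a → push 31. Stack: [31]
LOAD_CONST → push 2. Stack: [31, 2]
BINARY_OP + → 31 + 2 = 33. Stack: [33]
LOAD_FAST_LOAD_FAST u,k → push 37,256. Stack: [33, 37, 256]
BINARY_OP + → 37 + 256 = 293. Stack: [33, 293]
BINARY_OP | → 33 | 293 = 293. Stack: [293]
STORE_FAST w → w=293. Stack: []
LOAD_FAST_LOAD_FAST k,b → push 256,32. Stack: [256, 32]
BINARY_OP | → 256 | 32 = 288. Stack: [288]
STORE_FAST u → u=288. Stack: []
LOAD_FAST k → push 256. Stack: [256]
RETURN_VALUE → return 256.

288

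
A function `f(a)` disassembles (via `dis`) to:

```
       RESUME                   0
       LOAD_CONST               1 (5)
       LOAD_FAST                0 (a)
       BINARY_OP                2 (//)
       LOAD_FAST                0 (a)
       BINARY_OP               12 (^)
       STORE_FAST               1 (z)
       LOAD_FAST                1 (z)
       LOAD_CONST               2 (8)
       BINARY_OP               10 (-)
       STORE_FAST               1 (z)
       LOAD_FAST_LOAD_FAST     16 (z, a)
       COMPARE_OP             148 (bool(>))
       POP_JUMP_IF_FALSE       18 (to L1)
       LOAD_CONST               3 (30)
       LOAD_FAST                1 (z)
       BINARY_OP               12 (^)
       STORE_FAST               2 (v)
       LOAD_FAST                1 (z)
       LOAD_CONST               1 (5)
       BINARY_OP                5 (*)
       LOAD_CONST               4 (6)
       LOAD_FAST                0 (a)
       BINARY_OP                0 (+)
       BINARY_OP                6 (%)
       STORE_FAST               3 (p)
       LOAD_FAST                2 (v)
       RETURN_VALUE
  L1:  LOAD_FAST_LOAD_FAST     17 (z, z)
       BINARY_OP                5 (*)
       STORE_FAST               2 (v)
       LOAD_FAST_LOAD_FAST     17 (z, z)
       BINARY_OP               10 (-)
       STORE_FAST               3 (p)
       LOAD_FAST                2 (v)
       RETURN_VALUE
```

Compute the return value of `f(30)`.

LOAD_CONST → push 5. Stack: [5]
LOAD_FAST a → push 30. Stack: [5, 30]
BINARY_OP // → 5 // 30 = 0. Stack: [0]
LOAD_FAST a → push 30. Stack: [0, 30]
BINARY_OP ^ → 0 ^ 30 = 30. Stack: [30]
STORE_FAST z → z=30. Stack: []
LOAD_FAST z → push 30. Stack: [30]
LOAD_CONST → push 8. Stack: [30, 8]
BINARY_OP - → 30 - 8 = 22. Stack: [22]
STORE_FAST z → z=22. Stack: []
LOAD_FAST_LOAD_FAST z,a → push 22,30. Stack: [22, 30]
COMPARE_OP bool(>) → 22 vs 30 = False. Stack: [False]
POP_JUMP_IF_FALSE → pop False; jump. Stack: []
LOAD_FAST_LOAD_FAST z,z → push 22,22. Stack: [22, 22]
BINARY_OP * → 22 * 22 = 484. Stack: [484]
STORE_FAST v → v=484. Stack: []
LOAD_FAST_LOAD_FAST z,z → push 22,22. Stack: [22, 22]
BINARY_OP - → 22 - 22 = 0. Stack: [0]
STORE_FAST p → p=0. Stack: []
LOAD_FAST v → push 484. Stack: [484]
RETURN_VALUE → return 484.

484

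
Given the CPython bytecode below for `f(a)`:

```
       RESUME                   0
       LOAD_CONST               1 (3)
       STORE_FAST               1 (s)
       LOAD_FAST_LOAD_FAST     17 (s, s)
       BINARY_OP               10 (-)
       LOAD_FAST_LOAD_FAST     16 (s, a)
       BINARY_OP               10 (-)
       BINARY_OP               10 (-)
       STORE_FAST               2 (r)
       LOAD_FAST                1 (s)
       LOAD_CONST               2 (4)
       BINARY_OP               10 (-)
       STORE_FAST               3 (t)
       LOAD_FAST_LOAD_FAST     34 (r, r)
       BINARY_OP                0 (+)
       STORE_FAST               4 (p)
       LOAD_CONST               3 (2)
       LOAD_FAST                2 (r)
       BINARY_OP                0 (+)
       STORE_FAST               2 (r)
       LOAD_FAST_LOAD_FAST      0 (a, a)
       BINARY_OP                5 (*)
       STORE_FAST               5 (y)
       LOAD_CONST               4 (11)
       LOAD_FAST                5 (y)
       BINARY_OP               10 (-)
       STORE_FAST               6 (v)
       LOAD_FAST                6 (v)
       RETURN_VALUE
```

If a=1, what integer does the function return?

10

LOAD_CONST → push 3. Stack: [3]
STORE_FAST s → s=3. Stack: []
LOAD_FAST_LOAD_FAST s,s → push 3,3. Stack: [3, 3]
BINARY_OP - → 3 - 3 = 0. Stack: [0]
LOAD_FAST_LOAD_FAST s,a → push 3,1. Stack: [0, 3, 1]
BINARY_OP - → 3 - 1 = 2. Stack: [0, 2]
BINARY_OP - → 0 - 2 = -2. Stack: [-2]
STORE_FAST r → r=-2. Stack: []
LOAD_FAST s → push 3. Stack: [3]
LOAD_CONST → push 4. Stack: [3, 4]
BINARY_OP - → 3 - 4 = -1. Stack: [-1]
STORE_FAST t → t=-1. Stack: []
LOAD_FAST_LOAD_FAST r,r → push -2,-2. Stack: [-2, -2]
BINARY_OP + → -2 + -2 = -4. Stack: [-4]
STORE_FAST p → p=-4. Stack: []
LOAD_CONST → push 2. Stack: [2]
LOAD_FAST r → push -2. Stack: [2, -2]
BINARY_OP + → 2 + -2 = 0. Stack: [0]
STORE_FAST r → r=0. Stack: []
LOAD_FAST_LOAD_FAST a,a → push 1,1. Stack: [1, 1]
BINARY_OP * → 1 * 1 = 1. Stack: [1]
STORE_FAST y → y=1. Stack: []
LOAD_CONST → push 11. Stack: [11]
LOAD_FAST y → push 1. Stack: [11, 1]
BINARY_OP - → 11 - 1 = 10. Stack: [10]
STORE_FAST v → v=10. Stack: []
LOAD_FAST v → push 10. Stack: [10]
RETURN_VALUE → return 10.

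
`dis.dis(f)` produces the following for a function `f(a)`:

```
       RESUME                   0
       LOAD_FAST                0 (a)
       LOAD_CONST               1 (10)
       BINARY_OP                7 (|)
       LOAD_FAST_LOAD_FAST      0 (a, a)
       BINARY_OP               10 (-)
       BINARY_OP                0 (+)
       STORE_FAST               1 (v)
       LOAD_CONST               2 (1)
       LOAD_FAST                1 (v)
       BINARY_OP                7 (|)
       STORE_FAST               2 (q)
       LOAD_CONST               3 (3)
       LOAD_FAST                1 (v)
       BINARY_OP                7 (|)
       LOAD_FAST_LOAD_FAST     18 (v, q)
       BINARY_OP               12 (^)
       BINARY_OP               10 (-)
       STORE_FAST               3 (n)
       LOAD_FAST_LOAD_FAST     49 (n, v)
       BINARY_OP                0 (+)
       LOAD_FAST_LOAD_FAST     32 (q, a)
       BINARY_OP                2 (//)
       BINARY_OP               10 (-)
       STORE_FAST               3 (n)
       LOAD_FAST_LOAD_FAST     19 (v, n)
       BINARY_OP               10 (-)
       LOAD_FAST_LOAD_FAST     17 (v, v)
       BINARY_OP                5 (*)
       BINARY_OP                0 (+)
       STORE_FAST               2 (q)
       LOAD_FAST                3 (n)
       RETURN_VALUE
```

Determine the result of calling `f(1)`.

11

LOAD_FAST a → push 1. Stack: [1]
LOAD_CONST → push 10. Stack: [1, 10]
BINARY_OP | → 1 | 10 = 11. Stack: [11]
LOAD_FAST_LOAD_FAST a,a → push 1,1. Stack: [11, 1, 1]
BINARY_OP - → 1 - 1 = 0. Stack: [11, 0]
BINARY_OP + → 11 + 0 = 11. Stack: [11]
STORE_FAST v → v=11. Stack: []
LOAD_CONST → push 1. Stack: [1]
LOAD_FAST v → push 11. Stack: [1, 11]
BINARY_OP | → 1 | 11 = 11. Stack: [11]
STORE_FAST q → q=11. Stack: []
LOAD_CONST → push 3. Stack: [3]
LOAD_FAST v → push 11. Stack: [3, 11]
BINARY_OP | → 3 | 11 = 11. Stack: [11]
LOAD_FAST_LOAD_FAST v,q → push 11,11. Stack: [11, 11, 11]
BINARY_OP ^ → 11 ^ 11 = 0. Stack: [11, 0]
BINARY_OP - → 11 - 0 = 11. Stack: [11]
STORE_FAST n → n=11. Stack: []
LOAD_FAST_LOAD_FAST n,v → push 11,11. Stack: [11, 11]
BINARY_OP + → 11 + 11 = 22. Stack: [22]
LOAD_FAST_LOAD_FAST q,a → push 11,1. Stack: [22, 11, 1]
BINARY_OP // → 11 // 1 = 11. Stack: [22, 11]
BINARY_OP - → 22 - 11 = 11. Stack: [11]
STORE_FAST n → n=11. Stack: []
LOAD_FAST_LOAD_FAST v,n → push 11,11. Stack: [11, 11]
BINARY_OP - → 11 - 11 = 0. Stack: [0]
LOAD_FAST_LOAD_FAST v,v → push 11,11. Stack: [0, 11, 11]
BINARY_OP * → 11 * 11 = 121. Stack: [0, 121]
BINARY_OP + → 0 + 121 = 121. Stack: [121]
STORE_FAST q → q=121. Stack: []
LOAD_FAST n → push 11. Stack: [11]
RETURN_VALUE → return 11.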